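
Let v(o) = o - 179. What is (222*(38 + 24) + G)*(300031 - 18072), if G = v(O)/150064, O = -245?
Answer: 72797601050581/18758 ≈ 3.8809e+9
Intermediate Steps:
v(o) = -179 + o
G = -53/18758 (G = (-179 - 245)/150064 = -424*1/150064 = -53/18758 ≈ -0.0028255)
(222*(38 + 24) + G)*(300031 - 18072) = (222*(38 + 24) - 53/18758)*(300031 - 18072) = (222*62 - 53/18758)*281959 = (13764 - 53/18758)*281959 = (258185059/18758)*281959 = 72797601050581/18758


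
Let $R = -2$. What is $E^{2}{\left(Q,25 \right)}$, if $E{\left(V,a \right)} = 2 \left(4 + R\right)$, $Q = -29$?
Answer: $16$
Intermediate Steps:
$E{\left(V,a \right)} = 4$ ($E{\left(V,a \right)} = 2 \left(4 - 2\right) = 2 \cdot 2 = 4$)
$E^{2}{\left(Q,25 \right)} = 4^{2} = 16$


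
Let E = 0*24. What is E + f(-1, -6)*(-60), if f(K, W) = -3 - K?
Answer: 120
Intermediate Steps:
E = 0
E + f(-1, -6)*(-60) = 0 + (-3 - 1*(-1))*(-60) = 0 + (-3 + 1)*(-60) = 0 - 2*(-60) = 0 + 120 = 120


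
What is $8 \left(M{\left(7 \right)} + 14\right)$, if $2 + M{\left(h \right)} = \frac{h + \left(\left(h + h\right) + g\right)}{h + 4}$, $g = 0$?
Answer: $\frac{1224}{11} \approx 111.27$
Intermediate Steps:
$M{\left(h \right)} = -2 + \frac{3 h}{4 + h}$ ($M{\left(h \right)} = -2 + \frac{h + \left(\left(h + h\right) + 0\right)}{h + 4} = -2 + \frac{h + \left(2 h + 0\right)}{4 + h} = -2 + \frac{h + 2 h}{4 + h} = -2 + \frac{3 h}{4 + h}$)
$8 \left(M{\left(7 \right)} + 14\right) = 8 \left(\frac{-8 + 7}{4 + 7} + 14\right) = 8 \left(\frac{1}{11} \left(-1\right) + 14\right) = 8 \left(- \frac{1}{11} + 14\right) = 8 \cdot \frac{153}{11} = \frac{1224}{11}$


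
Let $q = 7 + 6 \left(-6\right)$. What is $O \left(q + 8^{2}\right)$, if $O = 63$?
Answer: $2205$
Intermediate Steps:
$q = -29$ ($q = 7 - 36 = -29$)
$O \left(q + 8^{2}\right) = 63 \left(-29 + 8^{2}\right) = 63 \left(-29 + 64\right) = 63 \cdot 35 = 2205$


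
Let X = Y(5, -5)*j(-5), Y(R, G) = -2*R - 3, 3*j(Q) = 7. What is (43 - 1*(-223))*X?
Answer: -24206/3 ≈ -8068.7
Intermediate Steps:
j(Q) = 7/3 (j(Q) = (⅓)*7 = 7/3)
Y(R, G) = -3 - 2*R
X = -91/3 (X = (-3 - 2*5)*(7/3) = (-3 - 10)*(7/3) = -13*7/3 = -91/3 ≈ -30.333)
(43 - 1*(-223))*X = (43 - 1*(-223))*(-91/3) = (43 + 223)*(-91/3) = 266*(-91/3) = -24206/3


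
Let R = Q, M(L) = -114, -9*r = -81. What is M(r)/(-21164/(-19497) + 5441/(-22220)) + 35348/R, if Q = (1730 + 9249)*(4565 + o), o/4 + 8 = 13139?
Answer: -30955066251843600316/228261354090038293 ≈ -135.61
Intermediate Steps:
o = 52524 (o = -32 + 4*13139 = -32 + 52556 = 52524)
r = 9 (r = -⅑*(-81) = 9)
Q = 626780131 (Q = (1730 + 9249)*(4565 + 52524) = 10979*57089 = 626780131)
R = 626780131
M(r)/(-21164/(-19497) + 5441/(-22220)) + 35348/R = -114/(-21164/(-19497) + 5441/(-22220)) + 35348/626780131 = -114/(-21164*(-1/19497) + 5441*(-1/22220)) + 35348*(1/626780131) = -114/(21164/19497 - 5441/22220) + 35348/626780131 = -114/364180903/433223340 + 35348/626780131 = -114*433223340/364180903 + 35348/626780131 = -49387460760/364180903 + 35348/626780131 = -30955066251843600316/228261354090038293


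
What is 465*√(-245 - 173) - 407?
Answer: -407 + 465*I*√418 ≈ -407.0 + 9507.0*I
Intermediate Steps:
465*√(-245 - 173) - 407 = 465*√(-418) - 407 = 465*(I*√418) - 407 = 465*I*√418 - 407 = -407 + 465*I*√418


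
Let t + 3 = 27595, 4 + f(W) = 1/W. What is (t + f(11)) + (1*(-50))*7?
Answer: 299619/11 ≈ 27238.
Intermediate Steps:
f(W) = -4 + 1/W
t = 27592 (t = -3 + 27595 = 27592)
(t + f(11)) + (1*(-50))*7 = (27592 + (-4 + 1/11)) + (1*(-50))*7 = (27592 + (-4 + 1/11)) - 50*7 = (27592 - 43/11) - 350 = 303469/11 - 350 = 299619/11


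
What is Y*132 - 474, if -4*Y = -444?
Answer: 14178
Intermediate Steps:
Y = 111 (Y = -1/4*(-444) = 111)
Y*132 - 474 = 111*132 - 474 = 14652 - 474 = 14178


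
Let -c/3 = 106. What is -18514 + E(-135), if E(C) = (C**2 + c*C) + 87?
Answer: 42728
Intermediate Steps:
c = -318 (c = -3*106 = -318)
E(C) = 87 + C**2 - 318*C (E(C) = (C**2 - 318*C) + 87 = 87 + C**2 - 318*C)
-18514 + E(-135) = -18514 + (87 + (-135)**2 - 318*(-135)) = -18514 + (87 + 18225 + 42930) = -18514 + 61242 = 42728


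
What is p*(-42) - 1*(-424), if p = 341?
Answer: -13898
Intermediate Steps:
p*(-42) - 1*(-424) = 341*(-42) - 1*(-424) = -14322 + 424 = -13898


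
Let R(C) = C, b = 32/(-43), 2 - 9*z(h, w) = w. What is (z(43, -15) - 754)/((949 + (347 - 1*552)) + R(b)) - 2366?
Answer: -680847307/287640 ≈ -2367.0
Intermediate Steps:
z(h, w) = 2/9 - w/9
b = -32/43 (b = 32*(-1/43) = -32/43 ≈ -0.74419)
(z(43, -15) - 754)/((949 + (347 - 1*552)) + R(b)) - 2366 = ((2/9 - ⅑*(-15)) - 754)/((949 + (347 - 1*552)) - 32/43) - 2366 = ((2/9 + 5/3) - 754)/((949 + (347 - 552)) - 32/43) - 2366 = (17/9 - 754)/((949 - 205) - 32/43) - 2366 = -6769/(9*(744 - 32/43)) - 2366 = -6769/(9*31960/43) - 2366 = -6769/9*43/31960 - 2366 = -291067/287640 - 2366 = -680847307/287640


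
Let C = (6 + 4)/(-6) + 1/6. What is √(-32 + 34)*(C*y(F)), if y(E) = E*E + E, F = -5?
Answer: -30*√2 ≈ -42.426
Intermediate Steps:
y(E) = E + E² (y(E) = E² + E = E + E²)
C = -3/2 (C = 10*(-⅙) + 1*(⅙) = -5/3 + ⅙ = -3/2 ≈ -1.5000)
√(-32 + 34)*(C*y(F)) = √(-32 + 34)*(-(-15)*(1 - 5)/2) = √2*(-(-15)*(-4)/2) = √2*(-3/2*20) = √2*(-30) = -30*√2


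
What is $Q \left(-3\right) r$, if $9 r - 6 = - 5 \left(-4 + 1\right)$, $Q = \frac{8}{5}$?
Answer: $- \frac{56}{5} \approx -11.2$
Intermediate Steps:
$Q = \frac{8}{5}$ ($Q = 8 \cdot \frac{1}{5} = \frac{8}{5} \approx 1.6$)
$r = \frac{7}{3}$ ($r = \frac{2}{3} + \frac{\left(-5\right) \left(-4 + 1\right)}{9} = \frac{2}{3} + \frac{\left(-5\right) \left(-3\right)}{9} = \frac{2}{3} + \frac{1}{9} \cdot 15 = \frac{2}{3} + \frac{5}{3} = \frac{7}{3} \approx 2.3333$)
$Q \left(-3\right) r = \frac{8}{5} \left(-3\right) \frac{7}{3} = \left(- \frac{24}{5}\right) \frac{7}{3} = - \frac{56}{5}$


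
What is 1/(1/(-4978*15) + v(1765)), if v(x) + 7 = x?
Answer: 74670/131269859 ≈ 0.00056883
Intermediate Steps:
v(x) = -7 + x
1/(1/(-4978*15) + v(1765)) = 1/(1/(-4978*15) + (-7 + 1765)) = 1/(1/(-74670) + 1758) = 1/(-1/74670 + 1758) = 1/(131269859/74670) = 74670/131269859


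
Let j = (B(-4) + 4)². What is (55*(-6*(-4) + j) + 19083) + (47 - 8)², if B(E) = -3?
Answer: 21979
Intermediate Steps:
j = 1 (j = (-3 + 4)² = 1² = 1)
(55*(-6*(-4) + j) + 19083) + (47 - 8)² = (55*(-6*(-4) + 1) + 19083) + (47 - 8)² = (55*(24 + 1) + 19083) + 39² = (55*25 + 19083) + 1521 = (1375 + 19083) + 1521 = 20458 + 1521 = 21979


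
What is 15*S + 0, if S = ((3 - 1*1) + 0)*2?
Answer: 60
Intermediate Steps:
S = 4 (S = ((3 - 1) + 0)*2 = (2 + 0)*2 = 2*2 = 4)
15*S + 0 = 15*4 + 0 = 60 + 0 = 60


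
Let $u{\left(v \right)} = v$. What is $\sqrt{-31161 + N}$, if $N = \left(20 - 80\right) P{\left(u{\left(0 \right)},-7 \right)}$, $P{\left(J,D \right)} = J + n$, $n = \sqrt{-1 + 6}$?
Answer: $\sqrt{-31161 - 60 \sqrt{5}} \approx 176.9 i$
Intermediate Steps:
$n = \sqrt{5} \approx 2.2361$
$P{\left(J,D \right)} = J + \sqrt{5}$
$N = - 60 \sqrt{5}$ ($N = \left(20 - 80\right) \left(0 + \sqrt{5}\right) = - 60 \sqrt{5} \approx -134.16$)
$\sqrt{-31161 + N} = \sqrt{-31161 - 60 \sqrt{5}}$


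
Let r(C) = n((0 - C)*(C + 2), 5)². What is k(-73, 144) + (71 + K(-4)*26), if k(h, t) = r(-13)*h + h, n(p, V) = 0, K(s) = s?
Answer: -106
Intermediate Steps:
r(C) = 0 (r(C) = 0² = 0)
k(h, t) = h (k(h, t) = 0*h + h = 0 + h = h)
k(-73, 144) + (71 + K(-4)*26) = -73 + (71 - 4*26) = -73 + (71 - 104) = -73 - 33 = -106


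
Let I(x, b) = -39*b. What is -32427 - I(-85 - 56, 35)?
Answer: -31062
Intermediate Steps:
-32427 - I(-85 - 56, 35) = -32427 - (-39)*35 = -32427 - 1*(-1365) = -32427 + 1365 = -31062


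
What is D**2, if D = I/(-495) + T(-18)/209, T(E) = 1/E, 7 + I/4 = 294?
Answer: 211498849/39312900 ≈ 5.3799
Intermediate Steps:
I = 1148 (I = -28 + 4*294 = -28 + 1176 = 1148)
D = -14543/6270 (D = 1148/(-495) + 1/(-18*209) = 1148*(-1/495) - 1/18*1/209 = -1148/495 - 1/3762 = -14543/6270 ≈ -2.3195)
D**2 = (-14543/6270)**2 = 211498849/39312900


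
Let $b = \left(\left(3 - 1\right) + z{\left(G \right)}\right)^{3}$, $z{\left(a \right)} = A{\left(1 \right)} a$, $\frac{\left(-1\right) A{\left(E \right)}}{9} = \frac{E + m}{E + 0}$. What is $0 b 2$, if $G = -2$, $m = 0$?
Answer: $0$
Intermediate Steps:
$A{\left(E \right)} = -9$ ($A{\left(E \right)} = - 9 \frac{E + 0}{E + 0} = - 9 \frac{E}{E} = \left(-9\right) 1 = -9$)
$z{\left(a \right)} = - 9 a$
$b = 8000$ ($b = \left(\left(3 - 1\right) - -18\right)^{3} = \left(2 + 18\right)^{3} = 20^{3} = 8000$)
$0 b 2 = 0 \cdot 8000 \cdot 2 = 0 \cdot 2 = 0$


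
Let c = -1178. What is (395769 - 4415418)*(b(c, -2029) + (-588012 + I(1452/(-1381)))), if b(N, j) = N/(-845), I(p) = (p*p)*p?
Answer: 5260316729844686186865498/2225551993145 ≈ 2.3636e+12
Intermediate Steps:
I(p) = p³ (I(p) = p²*p = p³)
b(N, j) = -N/845 (b(N, j) = N*(-1/845) = -N/845)
(395769 - 4415418)*(b(c, -2029) + (-588012 + I(1452/(-1381)))) = (395769 - 4415418)*(-1/845*(-1178) + (-588012 + (1452/(-1381))³)) = -4019649*(1178/845 + (-588012 + (1452*(-1/1381))³)) = -4019649*(1178/845 + (-588012 + (-1452/1381)³)) = -4019649*(1178/845 + (-588012 - 3061257408/2633789341)) = -4019649*(1178/845 - 1548702799237500/2633789341) = -4019649*(-1308650762751843802/2225551993145) = 5260316729844686186865498/2225551993145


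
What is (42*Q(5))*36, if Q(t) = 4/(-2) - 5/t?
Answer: -4536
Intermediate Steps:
Q(t) = -2 - 5/t (Q(t) = 4*(-½) - 5/t = -2 - 5/t)
(42*Q(5))*36 = (42*(-2 - 5/5))*36 = (42*(-2 - 5*⅕))*36 = (42*(-2 - 1))*36 = (42*(-3))*36 = -126*36 = -4536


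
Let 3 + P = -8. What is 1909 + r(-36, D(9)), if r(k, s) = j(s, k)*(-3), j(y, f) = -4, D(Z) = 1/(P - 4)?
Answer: 1921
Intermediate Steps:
P = -11 (P = -3 - 8 = -11)
D(Z) = -1/15 (D(Z) = 1/(-11 - 4) = 1/(-15) = -1/15)
r(k, s) = 12 (r(k, s) = -4*(-3) = 12)
1909 + r(-36, D(9)) = 1909 + 12 = 1921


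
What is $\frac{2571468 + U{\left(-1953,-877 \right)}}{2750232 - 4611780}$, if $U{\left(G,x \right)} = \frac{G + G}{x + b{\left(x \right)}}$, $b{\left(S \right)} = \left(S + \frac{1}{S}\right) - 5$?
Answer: $- \frac{661143851159}{478617642152} \approx -1.3814$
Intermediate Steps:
$b{\left(S \right)} = -5 + S + \frac{1}{S}$
$U{\left(G,x \right)} = \frac{2 G}{-5 + \frac{1}{x} + 2 x}$ ($U{\left(G,x \right)} = \frac{G + G}{x + \left(-5 + x + \frac{1}{x}\right)} = \frac{2 G}{-5 + \frac{1}{x} + 2 x}$)
$\frac{2571468 + U{\left(-1953,-877 \right)}}{2750232 - 4611780} = \frac{2571468 + 2 \left(-1953\right) \left(-877\right) \frac{1}{1 + \left(-877\right)^{2} - 877 \left(-5 - 877\right)}}{2750232 - 4611780} = \frac{2571468 + 2 \left(-1953\right) \left(-877\right) \frac{1}{1 + 769129 - -773514}}{-1861548} = \left(2571468 + 2 \left(-1953\right) \left(-877\right) \frac{1}{1 + 769129 + 773514}\right) \left(- \frac{1}{1861548}\right) = \left(2571468 + 2 \left(-1953\right) \left(-877\right) \frac{1}{1542644}\right) \left(- \frac{1}{1861548}\right) = \left(2571468 + \frac{1712781}{771322}\right) \left(- \frac{1}{1861548}\right) = \frac{1983431553477}{771322} \left(- \frac{1}{1861548}\right) = - \frac{661143851159}{478617642152}$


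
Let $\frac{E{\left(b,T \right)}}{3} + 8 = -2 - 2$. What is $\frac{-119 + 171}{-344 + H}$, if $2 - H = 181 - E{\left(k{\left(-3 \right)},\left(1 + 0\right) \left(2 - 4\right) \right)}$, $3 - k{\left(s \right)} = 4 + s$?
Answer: $- \frac{4}{43} \approx -0.093023$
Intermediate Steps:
$k{\left(s \right)} = -1 - s$ ($k{\left(s \right)} = 3 - \left(4 + s\right) = -1 - s$)
$E{\left(b,T \right)} = -36$ ($E{\left(b,T \right)} = -24 + 3 \left(-2 - 2\right) = -24 + 3 \left(-4\right) = -24 - 12 = -36$)
$H = -215$ ($H = 2 - \left(181 - -36\right) = 2 - \left(181 + 36\right) = 2 - 217 = -215$)
$\frac{-119 + 171}{-344 + H} = \frac{-119 + 171}{-344 - 215} = \frac{52}{-559} = 52 \left(- \frac{1}{559}\right) = - \frac{4}{43}$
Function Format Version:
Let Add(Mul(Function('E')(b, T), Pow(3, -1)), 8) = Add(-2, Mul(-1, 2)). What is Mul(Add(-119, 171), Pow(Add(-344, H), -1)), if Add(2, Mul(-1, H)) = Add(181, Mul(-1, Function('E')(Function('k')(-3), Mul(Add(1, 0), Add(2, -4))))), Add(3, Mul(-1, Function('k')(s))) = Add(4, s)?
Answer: Rational(-4, 43) ≈ -0.093023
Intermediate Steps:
Function('k')(s) = Add(-1, Mul(-1, s)) (Function('k')(s) = Add(3, Mul(-1, Add(4, s))) = Add(3, Add(-4, Mul(-1, s))) = Add(-1, Mul(-1, s)))
Function('E')(b, T) = -36 (Function('E')(b, T) = Add(-24, Mul(3, Add(-2, Mul(-1, 2)))) = Add(-24, Mul(3, Add(-2, -2))) = Add(-24, Mul(3, -4)) = Add(-24, -12) = -36)
H = -215 (H = Add(2, Mul(-1, Add(181, Mul(-1, -36)))) = Add(2, Mul(-1, Add(181, 36))) = Add(2, Mul(-1, 217)) = Add(2, -217) = -215)
Mul(Add(-119, 171), Pow(Add(-344, H), -1)) = Mul(Add(-119, 171), Pow(Add(-344, -215), -1)) = Mul(52, Pow(-559, -1)) = Mul(52, Rational(-1, 559)) = Rational(-4, 43)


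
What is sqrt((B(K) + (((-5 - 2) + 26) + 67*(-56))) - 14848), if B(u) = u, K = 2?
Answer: I*sqrt(18579) ≈ 136.3*I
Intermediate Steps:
sqrt((B(K) + (((-5 - 2) + 26) + 67*(-56))) - 14848) = sqrt((2 + (((-5 - 2) + 26) + 67*(-56))) - 14848) = sqrt((2 + ((-7 + 26) - 3752)) - 14848) = sqrt((2 + (19 - 3752)) - 14848) = sqrt((2 - 3733) - 14848) = sqrt(-3731 - 14848) = sqrt(-18579) = I*sqrt(18579)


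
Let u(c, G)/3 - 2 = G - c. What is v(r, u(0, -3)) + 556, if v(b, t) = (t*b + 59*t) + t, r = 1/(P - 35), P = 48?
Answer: 4885/13 ≈ 375.77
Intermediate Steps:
u(c, G) = 6 - 3*c + 3*G (u(c, G) = 6 + 3*(G - c) = 6 + (-3*c + 3*G) = 6 - 3*c + 3*G)
r = 1/13 (r = 1/(48 - 35) = 1/13 ≈ 0.076923)
v(b, t) = 60*t + b*t (v(b, t) = (b*t + 59*t) + t = (59*t + b*t) + t = 60*t + b*t)
v(r, u(0, -3)) + 556 = (6 - 3*0 + 3*(-3))*(60 + 1/13) + 556 = (6 + 0 - 9)*(781/13) + 556 = -3*781/13 + 556 = -2343/13 + 556 = 4885/13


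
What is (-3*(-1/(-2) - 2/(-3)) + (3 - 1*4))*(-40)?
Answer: 180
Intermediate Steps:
(-3*(-1/(-2) - 2/(-3)) + (3 - 1*4))*(-40) = (-3*(-1*(-½) - 2*(-⅓)) + (3 - 4))*(-40) = (-3*(½ + ⅔) - 1)*(-40) = (-3*7/6 - 1)*(-40) = (-7/2 - 1)*(-40) = -9/2*(-40) = 180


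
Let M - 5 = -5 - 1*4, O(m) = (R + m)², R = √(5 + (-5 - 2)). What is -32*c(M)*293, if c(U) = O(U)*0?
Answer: 0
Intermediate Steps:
R = I*√2 (R = √(5 - 7) = √(-2) = I*√2 ≈ 1.4142*I)
O(m) = (m + I*√2)² (O(m) = (I*√2 + m)² = (m + I*√2)²)
M = -4 (M = 5 + (-5 - 1*4) = 5 + (-5 - 4) = 5 - 9 = -4)
c(U) = 0 (c(U) = (U + I*√2)²*0 = 0)
-32*c(M)*293 = -32*0*293 = 0*293 = 0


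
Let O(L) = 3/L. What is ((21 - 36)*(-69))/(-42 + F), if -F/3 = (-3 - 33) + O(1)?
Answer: 345/19 ≈ 18.158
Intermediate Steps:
F = 99 (F = -3*((-3 - 33) + 3/1) = -3*(-36 + 3*1) = -3*(-36 + 3) = -3*(-33) = 99)
((21 - 36)*(-69))/(-42 + F) = ((21 - 36)*(-69))/(-42 + 99) = -15*(-69)/57 = 1035*(1/57) = 345/19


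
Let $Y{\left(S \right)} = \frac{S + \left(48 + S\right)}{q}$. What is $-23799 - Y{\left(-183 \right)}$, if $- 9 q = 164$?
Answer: $- \frac{1952949}{82} \approx -23816.0$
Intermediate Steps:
$q = - \frac{164}{9}$ ($q = \left(- \frac{1}{9}\right) 164 = - \frac{164}{9} \approx -18.222$)
$Y{\left(S \right)} = - \frac{108}{41} - \frac{9 S}{82}$ ($Y{\left(S \right)} = \frac{S + \left(48 + S\right)}{- \frac{164}{9}} = \left(48 + 2 S\right) \left(- \frac{9}{164}\right) = - \frac{108}{41} - \frac{9 S}{82}$)
$-23799 - Y{\left(-183 \right)} = -23799 - \left(- \frac{108}{41} - - \frac{1647}{82}\right) = -23799 - \left(- \frac{108}{41} + \frac{1647}{82}\right) = -23799 - \frac{1431}{82} = - \frac{1952949}{82}$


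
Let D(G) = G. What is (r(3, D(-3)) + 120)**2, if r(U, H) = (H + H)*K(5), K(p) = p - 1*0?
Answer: 8100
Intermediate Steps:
K(p) = p (K(p) = p + 0 = p)
r(U, H) = 10*H (r(U, H) = (H + H)*5 = (2*H)*5 = 10*H)
(r(3, D(-3)) + 120)**2 = (10*(-3) + 120)**2 = (-30 + 120)**2 = 90**2 = 8100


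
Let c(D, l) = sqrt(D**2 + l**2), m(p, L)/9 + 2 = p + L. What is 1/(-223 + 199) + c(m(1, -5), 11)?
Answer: -1/24 + sqrt(3037) ≈ 55.067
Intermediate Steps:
m(p, L) = -18 + 9*L + 9*p (m(p, L) = -18 + 9*(p + L) = -18 + 9*(L + p) = -18 + (9*L + 9*p) = -18 + 9*L + 9*p)
1/(-223 + 199) + c(m(1, -5), 11) = 1/(-223 + 199) + sqrt((-18 + 9*(-5) + 9*1)**2 + 11**2) = 1/(-24) + sqrt((-18 - 45 + 9)**2 + 121) = -1/24 + sqrt((-54)**2 + 121) = -1/24 + sqrt(2916 + 121) = -1/24 + sqrt(3037)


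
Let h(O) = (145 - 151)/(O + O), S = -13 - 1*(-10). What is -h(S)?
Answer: -1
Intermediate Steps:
S = -3 (S = -13 + 10 = -3)
h(O) = -3/O (h(O) = -6*1/(2*O) = -3/O)
-h(S) = -(-3)/(-3) = -(-3)*(-1)/3 = -1*1 = -1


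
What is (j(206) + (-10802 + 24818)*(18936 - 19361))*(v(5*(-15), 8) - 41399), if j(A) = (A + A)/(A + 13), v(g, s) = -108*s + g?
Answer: 55231563206344/219 ≈ 2.5220e+11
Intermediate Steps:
v(g, s) = g - 108*s
j(A) = 2*A/(13 + A) (j(A) = (2*A)/(13 + A) = 2*A/(13 + A))
(j(206) + (-10802 + 24818)*(18936 - 19361))*(v(5*(-15), 8) - 41399) = (2*206/(13 + 206) + (-10802 + 24818)*(18936 - 19361))*((5*(-15) - 108*8) - 41399) = (2*206/219 + 14016*(-425))*((-75 - 864) - 41399) = (2*206*(1/219) - 5956800)*(-939 - 41399) = (412/219 - 5956800)*(-42338) = -1304538788/219*(-42338) = 55231563206344/219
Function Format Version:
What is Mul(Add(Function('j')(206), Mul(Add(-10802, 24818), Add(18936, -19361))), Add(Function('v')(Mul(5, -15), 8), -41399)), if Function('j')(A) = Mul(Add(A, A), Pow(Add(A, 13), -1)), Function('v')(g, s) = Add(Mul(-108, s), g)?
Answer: Rational(55231563206344, 219) ≈ 2.5220e+11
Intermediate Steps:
Function('v')(g, s) = Add(g, Mul(-108, s))
Function('j')(A) = Mul(2, A, Pow(Add(13, A), -1)) (Function('j')(A) = Mul(Mul(2, A), Pow(Add(13, A), -1)) = Mul(2, A, Pow(Add(13, A), -1)))
Mul(Add(Function('j')(206), Mul(Add(-10802, 24818), Add(18936, -19361))), Add(Function('v')(Mul(5, -15), 8), -41399)) = Mul(Add(Mul(2, 206, Pow(Add(13, 206), -1)), Mul(Add(-10802, 24818), Add(18936, -19361))), Add(Add(Mul(5, -15), Mul(-108, 8)), -41399)) = Mul(Add(Mul(2, 206, Pow(219, -1)), Mul(14016, -425)), Add(Add(-75, -864), -41399)) = Mul(Add(Mul(2, 206, Rational(1, 219)), -5956800), Add(-939, -41399)) = Mul(Add(Rational(412, 219), -5956800), -42338) = Mul(Rational(-1304538788, 219), -42338) = Rational(55231563206344, 219)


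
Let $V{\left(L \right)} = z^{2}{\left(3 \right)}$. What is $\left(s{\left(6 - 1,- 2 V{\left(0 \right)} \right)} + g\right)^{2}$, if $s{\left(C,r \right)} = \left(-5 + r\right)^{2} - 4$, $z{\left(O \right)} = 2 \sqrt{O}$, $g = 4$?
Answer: $707281$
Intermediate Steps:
$V{\left(L \right)} = 12$ ($V{\left(L \right)} = \left(2 \sqrt{3}\right)^{2} = 12$)
$s{\left(C,r \right)} = -4 + \left(-5 + r\right)^{2}$ ($s{\left(C,r \right)} = \left(-5 + r\right)^{2} - 4 = -4 + \left(-5 + r\right)^{2}$)
$\left(s{\left(6 - 1,- 2 V{\left(0 \right)} \right)} + g\right)^{2} = \left(\left(-4 + \left(-5 - 24\right)^{2}\right) + 4\right)^{2} = \left(\left(-4 + \left(-29\right)^{2}\right) + 4\right)^{2} = \left(\left(-4 + 841\right) + 4\right)^{2} = \left(837 + 4\right)^{2} = 841^{2} = 707281$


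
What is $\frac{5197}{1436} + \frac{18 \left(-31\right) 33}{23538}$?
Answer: $\frac{15980747}{5633428} \approx 2.8368$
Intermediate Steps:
$\frac{5197}{1436} + \frac{18 \left(-31\right) 33}{23538} = 5197 \cdot \frac{1}{1436} + \left(-558\right) 33 \cdot \frac{1}{23538} = \frac{5197}{1436} - \frac{3069}{3923} = \frac{15980747}{5633428}$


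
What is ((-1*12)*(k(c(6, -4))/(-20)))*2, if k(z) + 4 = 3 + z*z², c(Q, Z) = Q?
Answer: 258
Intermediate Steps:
k(z) = -1 + z³ (k(z) = -4 + (3 + z*z²) = -4 + (3 + z³) = -1 + z³)
((-1*12)*(k(c(6, -4))/(-20)))*2 = ((-1*12)*((-1 + 6³)/(-20)))*2 = -12*(-1 + 216)*(-1)/20*2 = -2580*(-1)/20*2 = -12*(-43/4)*2 = 129*2 = 258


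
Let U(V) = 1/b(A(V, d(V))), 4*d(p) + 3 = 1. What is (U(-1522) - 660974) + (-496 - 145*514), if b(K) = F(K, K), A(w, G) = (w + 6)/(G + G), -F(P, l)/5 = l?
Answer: -5578880001/7580 ≈ -7.3600e+5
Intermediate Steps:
F(P, l) = -5*l
d(p) = -½ (d(p) = -¾ + (¼)*1 = -¾ + ¼ = -½)
A(w, G) = (6 + w)/(2*G) (A(w, G) = (6 + w)/((2*G)) = (6 + w)*(1/(2*G)) = (6 + w)/(2*G))
b(K) = -5*K
U(V) = 1/(30 + 5*V) (U(V) = 1/(-5*(6 + V)/(2*(-½))) = 1/(-5*(-2)*(6 + V)/2) = 1/(-5*(-6 - V)) = 1/(30 + 5*V))
(U(-1522) - 660974) + (-496 - 145*514) = (1/(5*(6 - 1522)) - 660974) + (-496 - 145*514) = ((⅕)/(-1516) - 660974) + (-496 - 74530) = ((⅕)*(-1/1516) - 660974) - 75026 = (-1/7580 - 660974) - 75026 = -5010182921/7580 - 75026 = -5578880001/7580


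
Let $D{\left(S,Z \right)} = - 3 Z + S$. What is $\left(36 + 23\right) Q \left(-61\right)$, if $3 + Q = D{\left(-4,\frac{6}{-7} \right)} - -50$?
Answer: $- \frac{1148081}{7} \approx -1.6401 \cdot 10^{5}$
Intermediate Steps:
$D{\left(S,Z \right)} = S - 3 Z$
$Q = \frac{319}{7}$ ($Q = -3 - \left(-46 + 3 \cdot 6 \frac{1}{-7}\right) = -3 + \left(\left(-4 - 3 \cdot 6 \left(- \frac{1}{7}\right)\right) + 50\right) = -3 + \left(\left(-4 - - \frac{18}{7}\right) + 50\right) = -3 + \left(\left(-4 + \frac{18}{7}\right) + 50\right) = -3 + \left(- \frac{10}{7} + 50\right) = -3 + \frac{340}{7} = \frac{319}{7} \approx 45.571$)
$\left(36 + 23\right) Q \left(-61\right) = \left(36 + 23\right) \frac{319}{7} \left(-61\right) = 59 \cdot \frac{319}{7} \left(-61\right) = \frac{18821}{7} \left(-61\right) = - \frac{1148081}{7}$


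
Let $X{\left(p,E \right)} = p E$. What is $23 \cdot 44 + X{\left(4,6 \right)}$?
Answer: $1036$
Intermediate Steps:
$X{\left(p,E \right)} = E p$
$23 \cdot 44 + X{\left(4,6 \right)} = 23 \cdot 44 + 6 \cdot 4 = 1012 + 24 = 1036$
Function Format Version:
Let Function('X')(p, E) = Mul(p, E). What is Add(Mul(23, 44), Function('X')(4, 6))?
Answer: 1036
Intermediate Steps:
Function('X')(p, E) = Mul(E, p)
Add(Mul(23, 44), Function('X')(4, 6)) = Add(Mul(23, 44), Mul(6, 4)) = Add(1012, 24) = 1036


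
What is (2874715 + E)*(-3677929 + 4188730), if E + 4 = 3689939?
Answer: 3353229784650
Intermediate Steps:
E = 3689935 (E = -4 + 3689939 = 3689935)
(2874715 + E)*(-3677929 + 4188730) = (2874715 + 3689935)*(-3677929 + 4188730) = 6564650*510801 = 3353229784650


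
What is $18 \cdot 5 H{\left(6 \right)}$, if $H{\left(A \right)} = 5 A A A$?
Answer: $97200$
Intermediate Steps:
$H{\left(A \right)} = 5 A^{3}$ ($H{\left(A \right)} = 5 A A^{2} = 5 A^{3}$)
$18 \cdot 5 H{\left(6 \right)} = 18 \cdot 5 \cdot 5 \cdot 6^{3} = 90 \cdot 5 \cdot 216 = 90 \cdot 1080 = 97200$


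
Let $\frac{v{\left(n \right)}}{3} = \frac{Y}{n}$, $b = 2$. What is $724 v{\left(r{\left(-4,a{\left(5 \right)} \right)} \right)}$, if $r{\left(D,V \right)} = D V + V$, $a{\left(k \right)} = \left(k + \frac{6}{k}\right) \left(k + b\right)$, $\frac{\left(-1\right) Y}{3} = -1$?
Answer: $- \frac{10860}{217} \approx -50.046$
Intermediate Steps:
$Y = 3$ ($Y = \left(-3\right) \left(-1\right) = 3$)
$a{\left(k \right)} = \left(2 + k\right) \left(k + \frac{6}{k}\right)$ ($a{\left(k \right)} = \left(k + \frac{6}{k}\right) \left(k + 2\right) = \left(k + \frac{6}{k}\right) \left(2 + k\right) = \left(2 + k\right) \left(k + \frac{6}{k}\right)$)
$r{\left(D,V \right)} = V + D V$
$v{\left(n \right)} = \frac{9}{n}$ ($v{\left(n \right)} = 3 \frac{3}{n} = \frac{9}{n}$)
$724 v{\left(r{\left(-4,a{\left(5 \right)} \right)} \right)} = 724 \frac{9}{\left(6 + 5^{2} + 2 \cdot 5 + \frac{12}{5}\right) \left(1 - 4\right)} = 724 \frac{9}{\left(6 + 25 + 10 + 12 \cdot \frac{1}{5}\right) \left(-3\right)} = 724 \frac{9}{\left(6 + 25 + 10 + \frac{12}{5}\right) \left(-3\right)} = 724 \frac{9}{\frac{217}{5} \left(-3\right)} = 724 \frac{9}{- \frac{651}{5}} = 724 \cdot 9 \left(- \frac{5}{651}\right) = 724 \left(- \frac{15}{217}\right) = - \frac{10860}{217}$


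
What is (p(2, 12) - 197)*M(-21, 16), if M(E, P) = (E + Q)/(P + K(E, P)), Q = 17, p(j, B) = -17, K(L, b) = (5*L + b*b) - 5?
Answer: 428/81 ≈ 5.2840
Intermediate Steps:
K(L, b) = -5 + b² + 5*L (K(L, b) = (5*L + b²) - 5 = (b² + 5*L) - 5 = -5 + b² + 5*L)
M(E, P) = (17 + E)/(-5 + P + P² + 5*E) (M(E, P) = (E + 17)/(P + (-5 + P² + 5*E)) = (17 + E)/(-5 + P + P² + 5*E))
(p(2, 12) - 197)*M(-21, 16) = (-17 - 197)*((17 - 21)/(-5 + 16 + 16² + 5*(-21))) = -214*(-4)/(-5 + 16 + 256 - 105) = -214*(-4)/162 = -107*(-4)/81 = -214*(-2/81) = 428/81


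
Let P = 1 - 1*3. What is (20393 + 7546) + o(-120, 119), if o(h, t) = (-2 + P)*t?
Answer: 27463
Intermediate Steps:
P = -2 (P = 1 - 3 = -2)
o(h, t) = -4*t (o(h, t) = (-2 - 2)*t = -4*t)
(20393 + 7546) + o(-120, 119) = (20393 + 7546) - 4*119 = 27939 - 476 = 27463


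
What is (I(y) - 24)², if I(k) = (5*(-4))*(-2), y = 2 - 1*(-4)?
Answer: 256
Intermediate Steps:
y = 6 (y = 2 + 4 = 6)
I(k) = 40 (I(k) = -20*(-2) = 40)
(I(y) - 24)² = (40 - 24)² = 16² = 256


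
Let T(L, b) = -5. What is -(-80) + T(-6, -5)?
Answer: 75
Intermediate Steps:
-(-80) + T(-6, -5) = -(-80) - 5 = -40*(-2) - 5 = 80 - 5 = 75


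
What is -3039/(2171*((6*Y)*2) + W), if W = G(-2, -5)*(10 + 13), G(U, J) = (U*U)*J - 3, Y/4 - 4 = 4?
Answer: -3039/833135 ≈ -0.0036477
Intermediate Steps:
Y = 32 (Y = 16 + 4*4 = 16 + 16 = 32)
G(U, J) = -3 + J*U² (G(U, J) = U²*J - 3 = J*U² - 3 = -3 + J*U²)
W = -529 (W = (-3 - 5*(-2)²)*(10 + 13) = (-3 - 5*4)*23 = (-3 - 20)*23 = -23*23 = -529)
-3039/(2171*((6*Y)*2) + W) = -3039/(2171*((6*32)*2) - 529) = -3039/(2171*(192*2) - 529) = -3039/(2171*384 - 529) = -3039/(833664 - 529) = -3039/833135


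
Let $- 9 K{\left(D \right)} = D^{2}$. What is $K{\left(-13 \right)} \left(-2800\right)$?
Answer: $\frac{473200}{9} \approx 52578.0$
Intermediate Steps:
$K{\left(D \right)} = - \frac{D^{2}}{9}$
$K{\left(-13 \right)} \left(-2800\right) = - \frac{\left(-13\right)^{2}}{9} \left(-2800\right) = \left(- \frac{1}{9}\right) 169 \left(-2800\right) = \left(- \frac{169}{9}\right) \left(-2800\right) = \frac{473200}{9}$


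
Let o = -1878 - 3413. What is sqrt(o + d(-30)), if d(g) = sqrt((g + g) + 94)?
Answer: sqrt(-5291 + sqrt(34)) ≈ 72.699*I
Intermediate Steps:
d(g) = sqrt(94 + 2*g) (d(g) = sqrt(2*g + 94) = sqrt(94 + 2*g))
o = -5291
sqrt(o + d(-30)) = sqrt(-5291 + sqrt(94 + 2*(-30))) = sqrt(-5291 + sqrt(94 - 60)) = sqrt(-5291 + sqrt(34))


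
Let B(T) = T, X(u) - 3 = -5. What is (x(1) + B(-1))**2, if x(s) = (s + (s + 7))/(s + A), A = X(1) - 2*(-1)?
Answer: 64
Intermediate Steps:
X(u) = -2 (X(u) = 3 - 5 = -2)
A = 0 (A = -2 - 2*(-1) = -2 + 2 = 0)
x(s) = (7 + 2*s)/s (x(s) = (s + (s + 7))/(s + 0) = (s + (7 + s))/s = (7 + 2*s)/s)
(x(1) + B(-1))**2 = ((2 + 7/1) - 1)**2 = ((2 + 7*1) - 1)**2 = ((2 + 7) - 1)**2 = (9 - 1)**2 = 8**2 = 64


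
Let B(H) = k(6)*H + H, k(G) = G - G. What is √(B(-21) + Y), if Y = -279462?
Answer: I*√279483 ≈ 528.66*I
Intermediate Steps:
k(G) = 0
B(H) = H (B(H) = 0*H + H = 0 + H = H)
√(B(-21) + Y) = √(-21 - 279462) = √(-279483) = I*√279483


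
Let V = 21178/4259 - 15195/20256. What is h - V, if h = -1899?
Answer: -54730524453/28756768 ≈ -1903.2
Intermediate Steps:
V = 121422021/28756768 (V = 21178*(1/4259) - 15195*1/20256 = 21178/4259 - 5065/6752 = 121422021/28756768 ≈ 4.2224)
h - V = -1899 - 1*121422021/28756768 = -1899 - 121422021/28756768 = -54730524453/28756768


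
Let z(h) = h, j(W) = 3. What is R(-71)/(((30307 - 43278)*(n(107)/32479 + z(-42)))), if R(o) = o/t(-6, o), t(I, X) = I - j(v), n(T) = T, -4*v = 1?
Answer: 2306009/159233280129 ≈ 1.4482e-5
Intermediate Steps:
v = -¼ (v = -¼*1 = -¼ ≈ -0.25000)
t(I, X) = -3 + I (t(I, X) = I - 1*3 = I - 3 = -3 + I)
R(o) = -o/9 (R(o) = o/(-3 - 6) = o/(-9) = o*(-⅑) = -o/9)
R(-71)/(((30307 - 43278)*(n(107)/32479 + z(-42)))) = (-⅑*(-71))/(((30307 - 43278)*(107/32479 - 42))) = 71/(9*((-12971*(107*(1/32479) - 42)))) = 71/(9*((-12971*(107/32479 - 42)))) = 71/(9*((-12971*(-1364011/32479)))) = 71/(9*(17692586681/32479)) = (71/9)*(32479/17692586681) = 2306009/159233280129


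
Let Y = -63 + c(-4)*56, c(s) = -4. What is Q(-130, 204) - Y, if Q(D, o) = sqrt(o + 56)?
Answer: 287 + 2*sqrt(65) ≈ 303.12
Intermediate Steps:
Q(D, o) = sqrt(56 + o)
Y = -287 (Y = -63 - 4*56 = -63 - 224 = -287)
Q(-130, 204) - Y = sqrt(56 + 204) - 1*(-287) = sqrt(260) + 287 = 2*sqrt(65) + 287 = 287 + 2*sqrt(65)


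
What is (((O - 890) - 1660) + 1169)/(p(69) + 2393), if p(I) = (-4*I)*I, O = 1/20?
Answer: 27619/333020 ≈ 0.082935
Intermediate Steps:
O = 1/20 ≈ 0.050000
p(I) = -4*I**2
(((O - 890) - 1660) + 1169)/(p(69) + 2393) = (((1/20 - 890) - 1660) + 1169)/(-4*69**2 + 2393) = ((-17799/20 - 1660) + 1169)/(-4*4761 + 2393) = (-50999/20 + 1169)/(-19044 + 2393) = -27619/20/(-16651) = -27619/20*(-1/16651) = 27619/333020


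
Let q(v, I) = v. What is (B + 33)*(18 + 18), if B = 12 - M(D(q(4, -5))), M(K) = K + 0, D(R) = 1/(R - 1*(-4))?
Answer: 3231/2 ≈ 1615.5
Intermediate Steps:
D(R) = 1/(4 + R) (D(R) = 1/(R + 4) = 1/(4 + R))
M(K) = K
B = 95/8 (B = 12 - 1/(4 + 4) = 12 - 1/8 = 95/8 ≈ 11.875)
(B + 33)*(18 + 18) = (95/8 + 33)*(18 + 18) = (359/8)*36 = 3231/2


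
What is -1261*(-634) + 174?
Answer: 799648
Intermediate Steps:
-1261*(-634) + 174 = 799474 + 174 = 799648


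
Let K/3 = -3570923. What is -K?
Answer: 10712769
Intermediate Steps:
K = -10712769 (K = 3*(-3570923) = -10712769)
-K = -1*(-10712769) = 10712769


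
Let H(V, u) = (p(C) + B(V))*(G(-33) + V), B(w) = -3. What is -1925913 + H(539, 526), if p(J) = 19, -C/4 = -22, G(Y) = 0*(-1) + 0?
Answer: -1917289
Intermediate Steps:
G(Y) = 0 (G(Y) = 0 + 0 = 0)
C = 88 (C = -4*(-22) = 88)
H(V, u) = 16*V (H(V, u) = (19 - 3)*(0 + V) = 16*V)
-1925913 + H(539, 526) = -1925913 + 16*539 = -1925913 + 8624 = -1917289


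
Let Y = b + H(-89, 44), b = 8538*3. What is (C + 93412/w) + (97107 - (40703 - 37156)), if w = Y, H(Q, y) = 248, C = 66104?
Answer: 10697730/67 ≈ 1.5967e+5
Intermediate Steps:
b = 25614
Y = 25862 (Y = 25614 + 248 = 25862)
w = 25862
(C + 93412/w) + (97107 - (40703 - 37156)) = (66104 + 93412/25862) + (97107 - (40703 - 37156)) = (66104 + 93412*(1/25862)) + (97107 - 1*3547) = (66104 + 242/67) + (97107 - 3547) = 4429210/67 + 93560 = 10697730/67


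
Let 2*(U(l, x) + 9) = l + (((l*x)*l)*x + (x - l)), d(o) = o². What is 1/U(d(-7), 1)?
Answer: 1/1192 ≈ 0.00083893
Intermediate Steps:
U(l, x) = -9 + x/2 + l²*x²/2 (U(l, x) = -9 + (l + (((l*x)*l)*x + (x - l)))/2 = -9 + (l + ((x*l²)*x + (x - l)))/2 = -9 + (l + (l²*x² + (x - l)))/2 = -9 + (l + (x - l + l²*x²))/2 = -9 + (x + l²*x²)/2 = -9 + (x/2 + l²*x²/2) = -9 + x/2 + l²*x²/2)
1/U(d(-7), 1) = 1/(-9 + (½)*1 + (½)*((-7)²)²*1²) = 1/(-9 + ½ + (½)*49²*1) = 1/(-9 + ½ + (½)*2401*1) = 1/(-9 + ½ + 2401/2) = 1/1192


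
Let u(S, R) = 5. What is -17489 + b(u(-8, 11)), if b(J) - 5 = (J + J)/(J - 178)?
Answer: -3024742/173 ≈ -17484.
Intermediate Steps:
b(J) = 5 + 2*J/(-178 + J) (b(J) = 5 + (J + J)/(J - 178) = 5 + (2*J)/(-178 + J) = 5 + 2*J/(-178 + J))
-17489 + b(u(-8, 11)) = -17489 + (-890 + 7*5)/(-178 + 5) = -17489 + (-890 + 35)/(-173) = -17489 - 1/173*(-855) = -17489 + 855/173 = -3024742/173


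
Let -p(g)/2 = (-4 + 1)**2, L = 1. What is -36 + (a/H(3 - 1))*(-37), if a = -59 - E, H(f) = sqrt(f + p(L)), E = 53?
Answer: -36 - 1036*I ≈ -36.0 - 1036.0*I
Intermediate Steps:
p(g) = -18 (p(g) = -2*(-4 + 1)**2 = -2*(-3)**2 = -2*9 = -18)
H(f) = sqrt(-18 + f) (H(f) = sqrt(f - 18) = sqrt(-18 + f))
a = -112 (a = -59 - 1*53 = -59 - 53 = -112)
-36 + (a/H(3 - 1))*(-37) = -36 - 112/sqrt(-18 + (3 - 1))*(-37) = -36 - 112/sqrt(-18 + 2)*(-37) = -36 - 112*(-I/4)*(-37) = -36 - (-28)*I*(-37) = -36 + (28*I)*(-37) = -36 - 1036*I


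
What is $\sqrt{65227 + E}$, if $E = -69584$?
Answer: $i \sqrt{4357} \approx 66.008 i$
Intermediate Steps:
$\sqrt{65227 + E} = \sqrt{65227 - 69584} = \sqrt{-4357} = i \sqrt{4357}$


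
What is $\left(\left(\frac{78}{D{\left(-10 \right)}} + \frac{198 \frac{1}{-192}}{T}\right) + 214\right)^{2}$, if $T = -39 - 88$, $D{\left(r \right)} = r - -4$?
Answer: $\frac{667320708609}{16516096} \approx 40404.0$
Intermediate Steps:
$D{\left(r \right)} = 4 + r$ ($D{\left(r \right)} = r + 4 = 4 + r$)
$T = -127$
$\left(\left(\frac{78}{D{\left(-10 \right)}} + \frac{198 \frac{1}{-192}}{T}\right) + 214\right)^{2} = \left(\left(\frac{78}{4 - 10} + \frac{198 \frac{1}{-192}}{-127}\right) + 214\right)^{2} = \left(\left(\frac{78}{-6} + 198 \left(- \frac{1}{192}\right) \left(- \frac{1}{127}\right)\right) + 214\right)^{2} = \left(\left(78 \left(- \frac{1}{6}\right) - - \frac{33}{4064}\right) + 214\right)^{2} = \left(\left(-13 + \frac{33}{4064}\right) + 214\right)^{2} = \left(- \frac{52799}{4064} + 214\right)^{2} = \left(\frac{816897}{4064}\right)^{2} = \frac{667320708609}{16516096}$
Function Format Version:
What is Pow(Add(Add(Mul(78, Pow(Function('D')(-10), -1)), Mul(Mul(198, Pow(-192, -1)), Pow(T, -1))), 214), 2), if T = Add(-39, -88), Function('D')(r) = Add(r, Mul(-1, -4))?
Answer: Rational(667320708609, 16516096) ≈ 40404.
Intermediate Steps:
Function('D')(r) = Add(4, r) (Function('D')(r) = Add(r, 4) = Add(4, r))
T = -127
Pow(Add(Add(Mul(78, Pow(Function('D')(-10), -1)), Mul(Mul(198, Pow(-192, -1)), Pow(T, -1))), 214), 2) = Pow(Add(Add(Mul(78, Pow(Add(4, -10), -1)), Mul(Mul(198, Pow(-192, -1)), Pow(-127, -1))), 214), 2) = Pow(Add(Add(Mul(78, Pow(-6, -1)), Mul(Mul(198, Rational(-1, 192)), Rational(-1, 127))), 214), 2) = Pow(Add(Add(Mul(78, Rational(-1, 6)), Mul(Rational(-33, 32), Rational(-1, 127))), 214), 2) = Pow(Add(Add(-13, Rational(33, 4064)), 214), 2) = Pow(Add(Rational(-52799, 4064), 214), 2) = Pow(Rational(816897, 4064), 2) = Rational(667320708609, 16516096)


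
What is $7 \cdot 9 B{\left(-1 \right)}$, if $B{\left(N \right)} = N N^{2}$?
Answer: $-63$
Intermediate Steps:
$B{\left(N \right)} = N^{3}$
$7 \cdot 9 B{\left(-1 \right)} = 7 \cdot 9 \left(-1\right)^{3} = 63 \left(-1\right) = -63$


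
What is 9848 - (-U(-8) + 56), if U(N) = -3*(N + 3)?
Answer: 9807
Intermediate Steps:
U(N) = -9 - 3*N (U(N) = -3*(3 + N) = -9 - 3*N)
9848 - (-U(-8) + 56) = 9848 - (-(-9 - 3*(-8)) + 56) = 9848 - (-(-9 + 24) + 56) = 9848 - (-1*15 + 56) = 9848 - (-15 + 56) = 9848 - 1*41 = 9848 - 41 = 9807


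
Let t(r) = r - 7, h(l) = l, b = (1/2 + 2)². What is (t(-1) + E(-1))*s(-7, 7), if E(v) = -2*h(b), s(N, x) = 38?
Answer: -779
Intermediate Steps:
b = 25/4 (b = (½ + 2)² = (5/2)² = 25/4 ≈ 6.2500)
E(v) = -25/2 (E(v) = -2*25/4 = -25/2)
t(r) = -7 + r
(t(-1) + E(-1))*s(-7, 7) = ((-7 - 1) - 25/2)*38 = (-8 - 25/2)*38 = -41/2*38 = -779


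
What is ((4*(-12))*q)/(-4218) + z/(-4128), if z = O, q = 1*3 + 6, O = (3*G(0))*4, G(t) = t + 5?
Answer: 21253/241832 ≈ 0.087883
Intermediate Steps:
G(t) = 5 + t
O = 60 (O = (3*(5 + 0))*4 = (3*5)*4 = 15*4 = 60)
q = 9 (q = 3 + 6 = 9)
z = 60
((4*(-12))*q)/(-4218) + z/(-4128) = ((4*(-12))*9)/(-4218) + 60/(-4128) = -48*9*(-1/4218) + 60*(-1/4128) = -432*(-1/4218) - 5/344 = 72/703 - 5/344 = 21253/241832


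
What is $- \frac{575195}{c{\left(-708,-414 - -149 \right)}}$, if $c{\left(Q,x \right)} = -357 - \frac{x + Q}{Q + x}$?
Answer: $\frac{575195}{358} \approx 1606.7$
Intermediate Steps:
$c{\left(Q,x \right)} = -358$ ($c{\left(Q,x \right)} = -357 - \frac{Q + x}{Q + x} = -357 - 1 = -358$)
$- \frac{575195}{c{\left(-708,-414 - -149 \right)}} = - \frac{575195}{-358} = \left(-575195\right) \left(- \frac{1}{358}\right) = \frac{575195}{358}$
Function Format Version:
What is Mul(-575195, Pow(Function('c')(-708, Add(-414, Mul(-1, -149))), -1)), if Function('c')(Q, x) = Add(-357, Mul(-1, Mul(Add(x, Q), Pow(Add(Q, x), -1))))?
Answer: Rational(575195, 358) ≈ 1606.7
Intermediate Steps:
Function('c')(Q, x) = -358 (Function('c')(Q, x) = Add(-357, Mul(-1, Mul(Add(Q, x), Pow(Add(Q, x), -1)))) = Add(-357, Mul(-1, 1)) = Add(-357, -1) = -358)
Mul(-575195, Pow(Function('c')(-708, Add(-414, Mul(-1, -149))), -1)) = Mul(-575195, Pow(-358, -1)) = Mul(-575195, Rational(-1, 358)) = Rational(575195, 358)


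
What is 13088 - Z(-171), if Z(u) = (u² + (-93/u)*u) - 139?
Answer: -15921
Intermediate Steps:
Z(u) = -232 + u² (Z(u) = (u² - 93) - 139 = (-93 + u²) - 139 = -232 + u²)
13088 - Z(-171) = 13088 - (-232 + (-171)²) = 13088 - (-232 + 29241) = 13088 - 1*29009 = 13088 - 29009 = -15921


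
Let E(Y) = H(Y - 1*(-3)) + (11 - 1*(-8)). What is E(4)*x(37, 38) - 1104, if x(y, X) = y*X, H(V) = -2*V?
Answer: 5926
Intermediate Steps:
x(y, X) = X*y
E(Y) = 13 - 2*Y (E(Y) = -2*(Y - 1*(-3)) + (11 - 1*(-8)) = -2*(Y + 3) + (11 + 8) = -2*(3 + Y) + 19 = (-6 - 2*Y) + 19 = 13 - 2*Y)
E(4)*x(37, 38) - 1104 = (13 - 2*4)*(38*37) - 1104 = (13 - 8)*1406 - 1104 = 5*1406 - 1104 = 7030 - 1104 = 5926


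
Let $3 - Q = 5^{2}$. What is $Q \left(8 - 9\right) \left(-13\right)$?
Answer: $-286$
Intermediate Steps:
$Q = -22$ ($Q = 3 - 5^{2} = 3 - 25 = -22$)
$Q \left(8 - 9\right) \left(-13\right) = - 22 \left(8 - 9\right) \left(-13\right) = \left(-22\right) \left(-1\right) \left(-13\right) = 22 \left(-13\right) = -286$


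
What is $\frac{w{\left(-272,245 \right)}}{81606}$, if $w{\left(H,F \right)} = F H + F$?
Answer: $- \frac{9485}{11658} \approx -0.8136$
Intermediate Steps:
$w{\left(H,F \right)} = F + F H$
$\frac{w{\left(-272,245 \right)}}{81606} = \frac{245 \left(1 - 272\right)}{81606} = 245 \left(-271\right) \frac{1}{81606} = \left(-66395\right) \frac{1}{81606} = - \frac{9485}{11658}$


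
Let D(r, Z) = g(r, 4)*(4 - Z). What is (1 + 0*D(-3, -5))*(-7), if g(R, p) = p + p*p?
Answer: -7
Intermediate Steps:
g(R, p) = p + p²
D(r, Z) = 80 - 20*Z (D(r, Z) = (4*(1 + 4))*(4 - Z) = (4*5)*(4 - Z) = 20*(4 - Z) = 80 - 20*Z)
(1 + 0*D(-3, -5))*(-7) = (1 + 0*(80 - 20*(-5)))*(-7) = (1 + 0*(80 + 100))*(-7) = (1 + 0*180)*(-7) = (1 + 0)*(-7) = 1*(-7) = -7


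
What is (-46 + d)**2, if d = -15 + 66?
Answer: 25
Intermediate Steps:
d = 51
(-46 + d)**2 = (-46 + 51)**2 = 5**2 = 25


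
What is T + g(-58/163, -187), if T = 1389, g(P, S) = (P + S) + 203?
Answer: 228957/163 ≈ 1404.6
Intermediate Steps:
g(P, S) = 203 + P + S
T + g(-58/163, -187) = 1389 + (203 - 58/163 - 187) = 1389 + 2550/163 = 228957/163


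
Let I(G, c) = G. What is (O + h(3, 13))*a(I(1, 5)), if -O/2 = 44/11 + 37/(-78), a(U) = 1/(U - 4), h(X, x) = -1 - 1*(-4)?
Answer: 158/117 ≈ 1.3504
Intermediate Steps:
h(X, x) = 3 (h(X, x) = -1 + 4 = 3)
a(U) = 1/(-4 + U)
O = -275/39 (O = -2*(44/11 + 37/(-78)) = -2*(44*(1/11) + 37*(-1/78)) = -2*(4 - 37/78) = -2*275/78 = -275/39 ≈ -7.0513)
(O + h(3, 13))*a(I(1, 5)) = (-275/39 + 3)/(-4 + 1) = -158/39/(-3) = -158/39*(-⅓) = 158/117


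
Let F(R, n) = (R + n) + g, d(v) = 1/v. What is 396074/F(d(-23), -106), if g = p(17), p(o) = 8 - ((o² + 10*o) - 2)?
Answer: -4554851/6383 ≈ -713.59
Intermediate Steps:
p(o) = 10 - o² - 10*o (p(o) = 8 - (-2 + o² + 10*o) = 8 + (2 - o² - 10*o) = 10 - o² - 10*o)
g = -449 (g = 10 - 1*17² - 10*17 = 10 - 1*289 - 170 = 10 - 289 - 170 = -449)
F(R, n) = -449 + R + n (F(R, n) = (R + n) - 449 = -449 + R + n)
396074/F(d(-23), -106) = 396074/(-449 + 1/(-23) - 106) = 396074/(-449 - 1/23 - 106) = 396074/(-12766/23) = 396074*(-23/12766) = -4554851/6383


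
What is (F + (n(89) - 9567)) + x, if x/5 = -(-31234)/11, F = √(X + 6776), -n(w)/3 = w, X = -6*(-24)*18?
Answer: 47996/11 + 2*√2342 ≈ 4460.1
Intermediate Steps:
X = 2592 (X = 144*18 = 2592)
n(w) = -3*w
F = 2*√2342 (F = √(2592 + 6776) = √9368 = 2*√2342 ≈ 96.788)
x = 156170/11 (x = 5*(-(-31234)/11) = 5*(-679*(-46/11)) = 5*(31234/11) = 156170/11 ≈ 14197.)
(F + (n(89) - 9567)) + x = (2*√2342 + (-3*89 - 9567)) + 156170/11 = (2*√2342 + (-267 - 9567)) + 156170/11 = (2*√2342 - 9834) + 156170/11 = (-9834 + 2*√2342) + 156170/11 = 47996/11 + 2*√2342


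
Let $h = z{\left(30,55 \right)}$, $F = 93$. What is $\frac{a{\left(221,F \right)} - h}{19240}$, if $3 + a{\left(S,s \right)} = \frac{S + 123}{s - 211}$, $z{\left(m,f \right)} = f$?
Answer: $- \frac{1797}{567580} \approx -0.0031661$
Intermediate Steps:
$a{\left(S,s \right)} = -3 + \frac{123 + S}{-211 + s}$ ($a{\left(S,s \right)} = -3 + \frac{S + 123}{s - 211} = -3 + \frac{123 + S}{-211 + s}$)
$h = 55$
$\frac{a{\left(221,F \right)} - h}{19240} = \frac{\frac{756 + 221 - 279}{-211 + 93} - 55}{19240} = \left(\frac{756 + 221 - 279}{-118} - 55\right) \frac{1}{19240} = \left(\left(- \frac{1}{118}\right) 698 - 55\right) \frac{1}{19240} = \left(- \frac{349}{59} - 55\right) \frac{1}{19240} = \left(- \frac{3594}{59}\right) \frac{1}{19240} = - \frac{1797}{567580}$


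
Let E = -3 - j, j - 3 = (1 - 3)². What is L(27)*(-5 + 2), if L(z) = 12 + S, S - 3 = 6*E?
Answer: 135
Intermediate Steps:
j = 7 (j = 3 + (1 - 3)² = 3 + (-2)² = 3 + 4 = 7)
E = -10 (E = -3 - 1*7 = -3 - 7 = -10)
S = -57 (S = 3 + 6*(-10) = 3 - 60 = -57)
L(z) = -45 (L(z) = 12 - 57 = -45)
L(27)*(-5 + 2) = -45*(-5 + 2) = -45*(-3) = 135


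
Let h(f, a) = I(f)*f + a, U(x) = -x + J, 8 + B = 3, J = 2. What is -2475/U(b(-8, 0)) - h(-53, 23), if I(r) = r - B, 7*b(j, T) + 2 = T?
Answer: -58397/16 ≈ -3649.8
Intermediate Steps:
B = -5 (B = -8 + 3 = -5)
b(j, T) = -2/7 + T/7
I(r) = 5 + r (I(r) = r - 1*(-5) = r + 5 = 5 + r)
U(x) = 2 - x (U(x) = -x + 2 = 2 - x)
h(f, a) = a + f*(5 + f) (h(f, a) = (5 + f)*f + a = f*(5 + f) + a = a + f*(5 + f))
-2475/U(b(-8, 0)) - h(-53, 23) = -2475/(2 - (-2/7 + (⅐)*0)) - (23 - 53*(5 - 53)) = -2475/(2 - (-2/7 + 0)) - (23 - 53*(-48)) = -2475/(2 - 1*(-2/7)) - (23 + 2544) = -2475/(2 + 2/7) - 1*2567 = -2475/16/7 - 2567 = -2475*7/16 - 2567 = -17325/16 - 2567 = -58397/16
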